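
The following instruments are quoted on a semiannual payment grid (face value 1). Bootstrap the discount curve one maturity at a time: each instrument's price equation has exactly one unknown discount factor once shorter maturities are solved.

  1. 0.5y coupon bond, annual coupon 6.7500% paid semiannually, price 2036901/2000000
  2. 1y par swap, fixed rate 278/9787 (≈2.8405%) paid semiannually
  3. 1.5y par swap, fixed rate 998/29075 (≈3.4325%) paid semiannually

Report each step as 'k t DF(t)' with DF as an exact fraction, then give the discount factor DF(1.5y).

1 1/2 2463/2500
2 1 4861/5000
3 3/2 9501/10000
DF(1.5y) = 9501/10000 ≈ 0.950100

step 1 [0.5y] bond c/2=27/800: DF=(2036901/2000000 − 27/800·(0))/(1+27/800) = 2463/2500 ≈ 0.985200
step 2 [1y] swap r/2=139/9787: DF=(1 − 139/9787·(0.985200))/(1+139/9787) = 4861/5000 ≈ 0.972200
step 3 [1.5y] swap r/2=499/29075: DF=(1 − 499/29075·(0.985200+0.972200))/(1+499/29075) = 9501/10000 ≈ 0.950100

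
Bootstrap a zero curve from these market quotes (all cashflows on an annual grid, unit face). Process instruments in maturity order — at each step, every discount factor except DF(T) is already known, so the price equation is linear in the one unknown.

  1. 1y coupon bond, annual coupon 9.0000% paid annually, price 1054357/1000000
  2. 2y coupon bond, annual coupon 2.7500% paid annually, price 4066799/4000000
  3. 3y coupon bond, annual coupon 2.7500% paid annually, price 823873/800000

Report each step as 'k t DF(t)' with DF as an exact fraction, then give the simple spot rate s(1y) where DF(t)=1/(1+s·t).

1 1 9673/10000
2 2 2409/2500
3 3 4753/5000
s(1y) = (1/(9673/10000) − 1)/(1) = 327/9673 ≈ 3.3805%

step 1 [1y] bond c/1=9/100: DF=(1054357/1000000 − 9/100·(0))/(1+9/100) = 9673/10000 ≈ 0.967300
step 2 [2y] bond c/1=11/400: DF=(4066799/4000000 − 11/400·(0.967300))/(1+11/400) = 2409/2500 ≈ 0.963600
step 3 [3y] bond c/1=11/400: DF=(823873/800000 − 11/400·(0.967300+0.963600))/(1+11/400) = 4753/5000 ≈ 0.950600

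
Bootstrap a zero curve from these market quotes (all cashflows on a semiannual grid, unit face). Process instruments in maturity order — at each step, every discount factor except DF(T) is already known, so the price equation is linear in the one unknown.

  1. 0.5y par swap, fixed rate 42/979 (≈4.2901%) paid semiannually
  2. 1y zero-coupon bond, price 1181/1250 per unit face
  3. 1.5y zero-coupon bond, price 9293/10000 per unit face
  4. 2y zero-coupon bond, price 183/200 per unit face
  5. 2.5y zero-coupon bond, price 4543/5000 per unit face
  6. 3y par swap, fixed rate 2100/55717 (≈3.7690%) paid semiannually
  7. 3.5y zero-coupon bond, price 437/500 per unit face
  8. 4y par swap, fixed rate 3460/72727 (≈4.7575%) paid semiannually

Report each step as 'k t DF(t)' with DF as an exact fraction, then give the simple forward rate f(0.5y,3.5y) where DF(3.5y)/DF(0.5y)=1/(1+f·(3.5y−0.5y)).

1 1/2 979/1000
2 1 1181/1250
3 3/2 9293/10000
4 2 183/200
5 5/2 4543/5000
6 3 179/200
7 7/2 437/500
8 4 827/1000
f(0.5y,3.5y) = ((979/1000)/(437/500) − 1)/(3) = 35/874 ≈ 4.0046%

step 1 [0.5y] swap r/2=21/979: DF=(1 − 21/979·(0))/(1+21/979) = 979/1000 ≈ 0.979000
step 2 [1y] zero: DF = P = 1181/1250 ≈ 0.944800
step 3 [1.5y] zero: DF = P = 9293/10000 ≈ 0.929300
step 4 [2y] zero: DF = P = 183/200 ≈ 0.915000
step 5 [2.5y] zero: DF = P = 4543/5000 ≈ 0.908600
step 6 [3y] swap r/2=1050/55717: DF=(1 − 1050/55717·(0.979000+0.944800+0.929300+0.915000+0.908600))/(1+1050/55717) = 179/200 ≈ 0.895000
step 7 [3.5y] zero: DF = P = 437/500 ≈ 0.874000
step 8 [4y] swap r/2=1730/72727: DF=(1 − 1730/72727·(0.979000+0.944800+0.929300+0.915000+0.908600+0.895000+0.874000))/(1+1730/72727) = 827/1000 ≈ 0.827000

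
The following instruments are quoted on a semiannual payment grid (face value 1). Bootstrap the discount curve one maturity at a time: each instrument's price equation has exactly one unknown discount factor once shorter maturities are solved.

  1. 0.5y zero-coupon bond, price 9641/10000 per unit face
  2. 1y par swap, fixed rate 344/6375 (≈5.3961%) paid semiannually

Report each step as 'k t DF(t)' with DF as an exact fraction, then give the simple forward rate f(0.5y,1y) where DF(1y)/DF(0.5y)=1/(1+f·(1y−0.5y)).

step 1 [0.5y] zero: DF = P = 9641/10000 ≈ 0.964100
step 2 [1y] swap r/2=172/6375: DF=(1 − 172/6375·(0.964100))/(1+172/6375) = 2371/2500 ≈ 0.948400

1 1/2 9641/10000
2 1 2371/2500
f(0.5y,1y) = ((9641/10000)/(2371/2500) − 1)/(1/2) = 157/4742 ≈ 3.3108%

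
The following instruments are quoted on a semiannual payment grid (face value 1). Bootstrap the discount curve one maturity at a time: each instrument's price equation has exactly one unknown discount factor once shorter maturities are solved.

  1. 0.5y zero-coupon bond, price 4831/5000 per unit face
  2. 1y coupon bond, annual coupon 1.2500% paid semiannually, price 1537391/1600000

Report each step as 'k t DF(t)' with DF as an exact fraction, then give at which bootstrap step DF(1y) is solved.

step 1 [0.5y] zero: DF = P = 4831/5000 ≈ 0.966200
step 2 [1y] bond c/2=1/160: DF=(1537391/1600000 − 1/160·(0.966200))/(1+1/160) = 9489/10000 ≈ 0.948900

1 1/2 4831/5000
2 1 9489/10000
DF(1y) is solved at step 2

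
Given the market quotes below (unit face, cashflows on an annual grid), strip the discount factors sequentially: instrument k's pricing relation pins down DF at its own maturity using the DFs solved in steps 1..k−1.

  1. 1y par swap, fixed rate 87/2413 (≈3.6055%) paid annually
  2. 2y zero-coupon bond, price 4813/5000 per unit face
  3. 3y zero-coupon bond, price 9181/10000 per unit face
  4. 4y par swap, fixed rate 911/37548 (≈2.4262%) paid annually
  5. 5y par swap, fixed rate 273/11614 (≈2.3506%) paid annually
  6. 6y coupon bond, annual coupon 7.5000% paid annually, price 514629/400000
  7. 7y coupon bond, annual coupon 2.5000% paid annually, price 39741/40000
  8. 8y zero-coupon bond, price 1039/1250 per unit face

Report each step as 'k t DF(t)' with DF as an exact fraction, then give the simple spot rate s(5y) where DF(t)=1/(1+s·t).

step 1 [1y] swap r/1=87/2413: DF=(1 − 87/2413·(0))/(1+87/2413) = 2413/2500 ≈ 0.965200
step 2 [2y] zero: DF = P = 4813/5000 ≈ 0.962600
step 3 [3y] zero: DF = P = 9181/10000 ≈ 0.918100
step 4 [4y] swap r/1=911/37548: DF=(1 − 911/37548·(0.965200+0.962600+0.918100))/(1+911/37548) = 9089/10000 ≈ 0.908900
step 5 [5y] swap r/1=273/11614: DF=(1 − 273/11614·(0.965200+0.962600+0.918100+0.908900))/(1+273/11614) = 2227/2500 ≈ 0.890800
step 6 [6y] bond c/1=3/40: DF=(514629/400000 − 3/40·(0.965200+0.962600+0.918100+0.908900+0.890800))/(1+3/40) = 8727/10000 ≈ 0.872700
step 7 [7y] bond c/1=1/40: DF=(39741/40000 − 1/40·(0.965200+0.962600+0.918100+0.908900+0.890800+0.872700))/(1+1/40) = 8347/10000 ≈ 0.834700
step 8 [8y] zero: DF = P = 1039/1250 ≈ 0.831200

1 1 2413/2500
2 2 4813/5000
3 3 9181/10000
4 4 9089/10000
5 5 2227/2500
6 6 8727/10000
7 7 8347/10000
8 8 1039/1250
s(5y) = (1/(2227/2500) − 1)/(5) = 273/11135 ≈ 2.4517%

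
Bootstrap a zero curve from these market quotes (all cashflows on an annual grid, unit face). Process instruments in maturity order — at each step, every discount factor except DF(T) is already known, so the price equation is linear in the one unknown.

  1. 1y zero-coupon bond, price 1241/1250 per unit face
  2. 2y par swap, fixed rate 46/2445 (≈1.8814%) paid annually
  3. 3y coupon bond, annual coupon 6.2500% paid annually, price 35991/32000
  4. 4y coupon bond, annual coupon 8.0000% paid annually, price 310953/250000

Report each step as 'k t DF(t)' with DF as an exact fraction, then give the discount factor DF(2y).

step 1 [1y] zero: DF = P = 1241/1250 ≈ 0.992800
step 2 [2y] swap r/1=46/2445: DF=(1 − 46/2445·(0.992800))/(1+46/2445) = 602/625 ≈ 0.963200
step 3 [3y] bond c/1=1/16: DF=(35991/32000 − 1/16·(0.992800+0.963200))/(1+1/16) = 1887/2000 ≈ 0.943500
step 4 [4y] bond c/1=2/25: DF=(310953/250000 − 2/25·(0.992800+0.963200+0.943500))/(1+2/25) = 9369/10000 ≈ 0.936900

1 1 1241/1250
2 2 602/625
3 3 1887/2000
4 4 9369/10000
DF(2y) = 602/625 ≈ 0.963200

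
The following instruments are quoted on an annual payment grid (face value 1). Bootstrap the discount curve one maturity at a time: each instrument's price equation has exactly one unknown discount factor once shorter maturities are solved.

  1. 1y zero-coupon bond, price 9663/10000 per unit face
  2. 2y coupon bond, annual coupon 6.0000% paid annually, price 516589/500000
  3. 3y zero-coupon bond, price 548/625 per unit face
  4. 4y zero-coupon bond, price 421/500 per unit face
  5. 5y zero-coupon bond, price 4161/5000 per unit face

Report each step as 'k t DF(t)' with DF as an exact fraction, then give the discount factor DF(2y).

1 1 9663/10000
2 2 23/25
3 3 548/625
4 4 421/500
5 5 4161/5000
DF(2y) = 23/25 ≈ 0.920000

step 1 [1y] zero: DF = P = 9663/10000 ≈ 0.966300
step 2 [2y] bond c/1=3/50: DF=(516589/500000 − 3/50·(0.966300))/(1+3/50) = 23/25 ≈ 0.920000
step 3 [3y] zero: DF = P = 548/625 ≈ 0.876800
step 4 [4y] zero: DF = P = 421/500 ≈ 0.842000
step 5 [5y] zero: DF = P = 4161/5000 ≈ 0.832200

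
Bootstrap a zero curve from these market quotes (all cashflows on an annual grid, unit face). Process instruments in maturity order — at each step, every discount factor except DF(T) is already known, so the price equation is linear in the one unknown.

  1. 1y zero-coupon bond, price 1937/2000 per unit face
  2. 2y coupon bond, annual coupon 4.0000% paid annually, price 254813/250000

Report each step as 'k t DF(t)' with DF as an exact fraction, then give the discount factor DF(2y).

step 1 [1y] zero: DF = P = 1937/2000 ≈ 0.968500
step 2 [2y] bond c/1=1/25: DF=(254813/250000 − 1/25·(0.968500))/(1+1/25) = 2357/2500 ≈ 0.942800

1 1 1937/2000
2 2 2357/2500
DF(2y) = 2357/2500 ≈ 0.942800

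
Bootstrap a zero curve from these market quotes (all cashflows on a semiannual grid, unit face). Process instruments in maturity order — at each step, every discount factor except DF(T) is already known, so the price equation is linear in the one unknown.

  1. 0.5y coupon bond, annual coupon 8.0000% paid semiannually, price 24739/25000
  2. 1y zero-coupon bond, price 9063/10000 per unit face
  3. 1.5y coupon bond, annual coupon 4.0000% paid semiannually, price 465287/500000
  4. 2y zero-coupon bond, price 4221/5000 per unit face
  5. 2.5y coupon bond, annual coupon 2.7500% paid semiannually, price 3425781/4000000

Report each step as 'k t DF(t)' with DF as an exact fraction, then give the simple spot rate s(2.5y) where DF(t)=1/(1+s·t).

1 1/2 1903/2000
2 1 9063/10000
3 3/2 8759/10000
4 2 4221/5000
5 5/2 7963/10000
s(2.5y) = (1/(7963/10000) − 1)/(5/2) = 4074/39815 ≈ 10.2323%

step 1 [0.5y] bond c/2=1/25: DF=(24739/25000 − 1/25·(0))/(1+1/25) = 1903/2000 ≈ 0.951500
step 2 [1y] zero: DF = P = 9063/10000 ≈ 0.906300
step 3 [1.5y] bond c/2=1/50: DF=(465287/500000 − 1/50·(0.951500+0.906300))/(1+1/50) = 8759/10000 ≈ 0.875900
step 4 [2y] zero: DF = P = 4221/5000 ≈ 0.844200
step 5 [2.5y] bond c/2=11/800: DF=(3425781/4000000 − 11/800·(0.951500+0.906300+0.875900+0.844200))/(1+11/800) = 7963/10000 ≈ 0.796300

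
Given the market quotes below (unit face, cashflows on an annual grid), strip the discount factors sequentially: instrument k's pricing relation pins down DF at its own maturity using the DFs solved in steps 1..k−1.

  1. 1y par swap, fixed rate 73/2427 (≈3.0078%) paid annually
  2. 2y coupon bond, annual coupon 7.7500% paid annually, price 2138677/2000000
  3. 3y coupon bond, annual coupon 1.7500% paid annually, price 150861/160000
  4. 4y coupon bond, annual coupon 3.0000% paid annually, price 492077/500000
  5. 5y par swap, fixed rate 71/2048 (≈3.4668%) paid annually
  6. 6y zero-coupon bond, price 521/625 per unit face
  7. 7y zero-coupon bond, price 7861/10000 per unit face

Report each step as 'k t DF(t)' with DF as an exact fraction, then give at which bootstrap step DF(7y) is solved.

1 1 2427/2500
2 2 4613/5000
3 3 8941/10000
4 4 8743/10000
5 5 4219/5000
6 6 521/625
7 7 7861/10000
DF(7y) is solved at step 7

step 1 [1y] swap r/1=73/2427: DF=(1 − 73/2427·(0))/(1+73/2427) = 2427/2500 ≈ 0.970800
step 2 [2y] bond c/1=31/400: DF=(2138677/2000000 − 31/400·(0.970800))/(1+31/400) = 4613/5000 ≈ 0.922600
step 3 [3y] bond c/1=7/400: DF=(150861/160000 − 7/400·(0.970800+0.922600))/(1+7/400) = 8941/10000 ≈ 0.894100
step 4 [4y] bond c/1=3/100: DF=(492077/500000 − 3/100·(0.970800+0.922600+0.894100))/(1+3/100) = 8743/10000 ≈ 0.874300
step 5 [5y] swap r/1=71/2048: DF=(1 − 71/2048·(0.970800+0.922600+0.894100+0.874300))/(1+71/2048) = 4219/5000 ≈ 0.843800
step 6 [6y] zero: DF = P = 521/625 ≈ 0.833600
step 7 [7y] zero: DF = P = 7861/10000 ≈ 0.786100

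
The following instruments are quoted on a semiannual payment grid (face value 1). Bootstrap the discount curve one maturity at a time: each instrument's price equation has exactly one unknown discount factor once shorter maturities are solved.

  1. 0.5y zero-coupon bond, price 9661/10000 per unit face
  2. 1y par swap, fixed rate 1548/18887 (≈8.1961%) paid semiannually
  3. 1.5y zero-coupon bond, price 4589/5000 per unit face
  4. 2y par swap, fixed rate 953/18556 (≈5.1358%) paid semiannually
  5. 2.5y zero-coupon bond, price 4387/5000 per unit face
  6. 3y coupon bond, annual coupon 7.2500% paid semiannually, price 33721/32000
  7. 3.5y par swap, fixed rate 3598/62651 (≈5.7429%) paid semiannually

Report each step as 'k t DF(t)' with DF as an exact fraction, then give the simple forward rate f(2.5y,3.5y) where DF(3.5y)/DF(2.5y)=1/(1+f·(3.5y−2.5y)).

step 1 [0.5y] zero: DF = P = 9661/10000 ≈ 0.966100
step 2 [1y] swap r/2=774/18887: DF=(1 − 774/18887·(0.966100))/(1+774/18887) = 4613/5000 ≈ 0.922600
step 3 [1.5y] zero: DF = P = 4589/5000 ≈ 0.917800
step 4 [2y] swap r/2=953/37112: DF=(1 − 953/37112·(0.966100+0.922600+0.917800))/(1+953/37112) = 9047/10000 ≈ 0.904700
step 5 [2.5y] zero: DF = P = 4387/5000 ≈ 0.877400
step 6 [3y] bond c/2=29/800: DF=(33721/32000 − 29/800·(0.966100+0.922600+0.917800+0.904700+0.877400))/(1+29/800) = 2141/2500 ≈ 0.856400
step 7 [3.5y] swap r/2=1799/62651: DF=(1 − 1799/62651·(0.966100+0.922600+0.917800+0.904700+0.877400+0.856400))/(1+1799/62651) = 8201/10000 ≈ 0.820100

1 1/2 9661/10000
2 1 4613/5000
3 3/2 4589/5000
4 2 9047/10000
5 5/2 4387/5000
6 3 2141/2500
7 7/2 8201/10000
f(2.5y,3.5y) = ((4387/5000)/(8201/10000) − 1)/(1) = 573/8201 ≈ 6.9870%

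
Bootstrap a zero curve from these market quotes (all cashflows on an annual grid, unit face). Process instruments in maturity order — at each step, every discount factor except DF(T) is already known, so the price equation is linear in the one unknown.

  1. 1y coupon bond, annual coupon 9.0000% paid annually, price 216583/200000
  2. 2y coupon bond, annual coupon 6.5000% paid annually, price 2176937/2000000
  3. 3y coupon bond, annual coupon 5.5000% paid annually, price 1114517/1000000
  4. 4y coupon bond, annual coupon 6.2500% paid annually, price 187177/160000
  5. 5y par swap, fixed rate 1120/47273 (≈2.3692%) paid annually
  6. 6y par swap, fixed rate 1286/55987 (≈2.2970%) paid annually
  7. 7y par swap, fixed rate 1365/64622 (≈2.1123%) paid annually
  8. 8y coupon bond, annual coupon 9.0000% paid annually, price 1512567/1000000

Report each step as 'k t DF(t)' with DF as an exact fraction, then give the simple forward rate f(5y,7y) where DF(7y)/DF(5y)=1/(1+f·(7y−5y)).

step 1 [1y] bond c/1=9/100: DF=(216583/200000 − 9/100·(0))/(1+9/100) = 1987/2000 ≈ 0.993500
step 2 [2y] bond c/1=13/200: DF=(2176937/2000000 − 13/200·(0.993500))/(1+13/200) = 4807/5000 ≈ 0.961400
step 3 [3y] bond c/1=11/200: DF=(1114517/1000000 − 11/200·(0.993500+0.961400))/(1+11/200) = 1909/2000 ≈ 0.954500
step 4 [4y] bond c/1=1/16: DF=(187177/160000 − 1/16·(0.993500+0.961400+0.954500))/(1+1/16) = 9299/10000 ≈ 0.929900
step 5 [5y] swap r/1=1120/47273: DF=(1 − 1120/47273·(0.993500+0.961400+0.954500+0.929900))/(1+1120/47273) = 111/125 ≈ 0.888000
step 6 [6y] swap r/1=1286/55987: DF=(1 − 1286/55987·(0.993500+0.961400+0.954500+0.929900+0.888000))/(1+1286/55987) = 4357/5000 ≈ 0.871400
step 7 [7y] swap r/1=1365/64622: DF=(1 − 1365/64622·(0.993500+0.961400+0.954500+0.929900+0.888000+0.871400))/(1+1365/64622) = 1727/2000 ≈ 0.863500
step 8 [8y] bond c/1=9/100: DF=(1512567/1000000 − 9/100·(0.993500+0.961400+0.954500+0.929900+0.888000+0.871400+0.863500))/(1+9/100) = 8541/10000 ≈ 0.854100

1 1 1987/2000
2 2 4807/5000
3 3 1909/2000
4 4 9299/10000
5 5 111/125
6 6 4357/5000
7 7 1727/2000
8 8 8541/10000
f(5y,7y) = ((111/125)/(1727/2000) − 1)/(2) = 49/3454 ≈ 1.4186%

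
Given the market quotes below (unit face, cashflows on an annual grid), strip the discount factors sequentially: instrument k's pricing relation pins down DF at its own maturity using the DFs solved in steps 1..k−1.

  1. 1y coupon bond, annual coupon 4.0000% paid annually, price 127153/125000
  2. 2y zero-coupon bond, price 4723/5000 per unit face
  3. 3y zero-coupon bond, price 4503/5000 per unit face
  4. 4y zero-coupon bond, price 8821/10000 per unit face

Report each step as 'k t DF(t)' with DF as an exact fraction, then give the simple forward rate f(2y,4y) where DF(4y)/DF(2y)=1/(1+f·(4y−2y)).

1 1 9781/10000
2 2 4723/5000
3 3 4503/5000
4 4 8821/10000
f(2y,4y) = ((4723/5000)/(8821/10000) − 1)/(2) = 625/17642 ≈ 3.5427%

step 1 [1y] bond c/1=1/25: DF=(127153/125000 − 1/25·(0))/(1+1/25) = 9781/10000 ≈ 0.978100
step 2 [2y] zero: DF = P = 4723/5000 ≈ 0.944600
step 3 [3y] zero: DF = P = 4503/5000 ≈ 0.900600
step 4 [4y] zero: DF = P = 8821/10000 ≈ 0.882100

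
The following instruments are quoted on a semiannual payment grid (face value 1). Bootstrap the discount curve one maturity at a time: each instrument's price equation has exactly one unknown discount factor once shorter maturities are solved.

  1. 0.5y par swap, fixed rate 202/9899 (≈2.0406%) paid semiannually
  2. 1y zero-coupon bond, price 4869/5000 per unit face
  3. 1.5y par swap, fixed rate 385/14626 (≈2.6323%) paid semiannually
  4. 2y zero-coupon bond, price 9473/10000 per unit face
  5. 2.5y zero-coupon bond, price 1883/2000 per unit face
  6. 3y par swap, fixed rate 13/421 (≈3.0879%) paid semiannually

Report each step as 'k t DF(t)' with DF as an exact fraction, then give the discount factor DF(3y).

1 1/2 9899/10000
2 1 4869/5000
3 3/2 1923/2000
4 2 9473/10000
5 5/2 1883/2000
6 3 2279/2500
DF(3y) = 2279/2500 ≈ 0.911600

step 1 [0.5y] swap r/2=101/9899: DF=(1 − 101/9899·(0))/(1+101/9899) = 9899/10000 ≈ 0.989900
step 2 [1y] zero: DF = P = 4869/5000 ≈ 0.973800
step 3 [1.5y] swap r/2=385/29252: DF=(1 − 385/29252·(0.989900+0.973800))/(1+385/29252) = 1923/2000 ≈ 0.961500
step 4 [2y] zero: DF = P = 9473/10000 ≈ 0.947300
step 5 [2.5y] zero: DF = P = 1883/2000 ≈ 0.941500
step 6 [3y] swap r/2=13/842: DF=(1 − 13/842·(0.989900+0.973800+0.961500+0.947300+0.941500))/(1+13/842) = 2279/2500 ≈ 0.911600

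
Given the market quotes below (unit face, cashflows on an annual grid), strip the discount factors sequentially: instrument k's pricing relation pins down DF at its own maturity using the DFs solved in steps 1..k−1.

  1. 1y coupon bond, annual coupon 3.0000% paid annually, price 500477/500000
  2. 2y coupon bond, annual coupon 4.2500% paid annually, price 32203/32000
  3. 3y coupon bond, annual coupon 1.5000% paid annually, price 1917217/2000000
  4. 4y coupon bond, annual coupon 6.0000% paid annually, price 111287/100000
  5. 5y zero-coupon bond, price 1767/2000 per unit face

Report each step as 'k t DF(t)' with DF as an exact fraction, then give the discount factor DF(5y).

1 1 4859/5000
2 2 9257/10000
3 3 2291/2500
4 4 4453/5000
5 5 1767/2000
DF(5y) = 1767/2000 ≈ 0.883500

step 1 [1y] bond c/1=3/100: DF=(500477/500000 − 3/100·(0))/(1+3/100) = 4859/5000 ≈ 0.971800
step 2 [2y] bond c/1=17/400: DF=(32203/32000 − 17/400·(0.971800))/(1+17/400) = 9257/10000 ≈ 0.925700
step 3 [3y] bond c/1=3/200: DF=(1917217/2000000 − 3/200·(0.971800+0.925700))/(1+3/200) = 2291/2500 ≈ 0.916400
step 4 [4y] bond c/1=3/50: DF=(111287/100000 − 3/50·(0.971800+0.925700+0.916400))/(1+3/50) = 4453/5000 ≈ 0.890600
step 5 [5y] zero: DF = P = 1767/2000 ≈ 0.883500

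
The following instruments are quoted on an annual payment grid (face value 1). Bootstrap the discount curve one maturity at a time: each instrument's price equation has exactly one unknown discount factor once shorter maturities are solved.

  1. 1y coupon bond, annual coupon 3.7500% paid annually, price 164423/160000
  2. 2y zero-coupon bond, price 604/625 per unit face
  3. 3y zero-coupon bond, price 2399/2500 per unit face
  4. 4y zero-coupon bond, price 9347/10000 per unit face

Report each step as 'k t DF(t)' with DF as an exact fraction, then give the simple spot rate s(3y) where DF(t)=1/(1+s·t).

step 1 [1y] bond c/1=3/80: DF=(164423/160000 − 3/80·(0))/(1+3/80) = 1981/2000 ≈ 0.990500
step 2 [2y] zero: DF = P = 604/625 ≈ 0.966400
step 3 [3y] zero: DF = P = 2399/2500 ≈ 0.959600
step 4 [4y] zero: DF = P = 9347/10000 ≈ 0.934700

1 1 1981/2000
2 2 604/625
3 3 2399/2500
4 4 9347/10000
s(3y) = (1/(2399/2500) − 1)/(3) = 101/7197 ≈ 1.4034%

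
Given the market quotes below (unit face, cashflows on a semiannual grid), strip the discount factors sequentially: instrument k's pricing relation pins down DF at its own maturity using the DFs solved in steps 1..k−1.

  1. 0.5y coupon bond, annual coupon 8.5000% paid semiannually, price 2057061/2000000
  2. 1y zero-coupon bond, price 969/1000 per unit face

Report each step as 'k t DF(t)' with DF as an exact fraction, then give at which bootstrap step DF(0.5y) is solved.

1 1/2 4933/5000
2 1 969/1000
DF(0.5y) is solved at step 1

step 1 [0.5y] bond c/2=17/400: DF=(2057061/2000000 − 17/400·(0))/(1+17/400) = 4933/5000 ≈ 0.986600
step 2 [1y] zero: DF = P = 969/1000 ≈ 0.969000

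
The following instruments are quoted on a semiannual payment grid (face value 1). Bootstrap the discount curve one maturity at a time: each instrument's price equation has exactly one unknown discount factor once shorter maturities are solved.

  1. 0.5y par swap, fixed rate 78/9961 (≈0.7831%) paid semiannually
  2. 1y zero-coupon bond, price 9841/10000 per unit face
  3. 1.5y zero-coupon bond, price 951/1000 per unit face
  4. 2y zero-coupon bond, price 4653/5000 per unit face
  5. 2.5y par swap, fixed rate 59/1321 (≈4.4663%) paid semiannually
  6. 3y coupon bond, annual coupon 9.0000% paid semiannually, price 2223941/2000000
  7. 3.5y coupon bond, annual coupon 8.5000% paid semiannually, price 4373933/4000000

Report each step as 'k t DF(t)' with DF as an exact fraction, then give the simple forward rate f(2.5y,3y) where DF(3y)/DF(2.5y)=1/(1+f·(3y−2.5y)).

step 1 [0.5y] swap r/2=39/9961: DF=(1 − 39/9961·(0))/(1+39/9961) = 9961/10000 ≈ 0.996100
step 2 [1y] zero: DF = P = 9841/10000 ≈ 0.984100
step 3 [1.5y] zero: DF = P = 951/1000 ≈ 0.951000
step 4 [2y] zero: DF = P = 4653/5000 ≈ 0.930600
step 5 [2.5y] swap r/2=59/2642: DF=(1 − 59/2642·(0.996100+0.984100+0.951000+0.930600))/(1+59/2642) = 4469/5000 ≈ 0.893800
step 6 [3y] bond c/2=9/200: DF=(2223941/2000000 − 9/200·(0.996100+0.984100+0.951000+0.930600+0.893800))/(1+9/200) = 8593/10000 ≈ 0.859300
step 7 [3.5y] bond c/2=17/400: DF=(4373933/4000000 − 17/400·(0.996100+0.984100+0.951000+0.930600+0.893800+0.859300))/(1+17/400) = 41/50 ≈ 0.820000

1 1/2 9961/10000
2 1 9841/10000
3 3/2 951/1000
4 2 4653/5000
5 5/2 4469/5000
6 3 8593/10000
7 7/2 41/50
f(2.5y,3y) = ((4469/5000)/(8593/10000) − 1)/(1/2) = 690/8593 ≈ 8.0298%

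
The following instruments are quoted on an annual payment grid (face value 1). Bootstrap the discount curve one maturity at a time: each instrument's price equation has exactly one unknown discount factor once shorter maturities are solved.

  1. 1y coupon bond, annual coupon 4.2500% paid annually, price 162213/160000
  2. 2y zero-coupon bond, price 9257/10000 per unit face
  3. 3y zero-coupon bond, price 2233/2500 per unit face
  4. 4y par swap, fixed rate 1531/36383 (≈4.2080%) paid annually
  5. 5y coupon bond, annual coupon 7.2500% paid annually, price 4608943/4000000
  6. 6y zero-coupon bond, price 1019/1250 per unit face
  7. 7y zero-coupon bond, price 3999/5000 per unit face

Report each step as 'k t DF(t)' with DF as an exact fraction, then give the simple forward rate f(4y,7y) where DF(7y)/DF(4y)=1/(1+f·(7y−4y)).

step 1 [1y] bond c/1=17/400: DF=(162213/160000 − 17/400·(0))/(1+17/400) = 389/400 ≈ 0.972500
step 2 [2y] zero: DF = P = 9257/10000 ≈ 0.925700
step 3 [3y] zero: DF = P = 2233/2500 ≈ 0.893200
step 4 [4y] swap r/1=1531/36383: DF=(1 − 1531/36383·(0.972500+0.925700+0.893200))/(1+1531/36383) = 8469/10000 ≈ 0.846900
step 5 [5y] bond c/1=29/400: DF=(4608943/4000000 − 29/400·(0.972500+0.925700+0.893200+0.846900))/(1+29/400) = 2071/2500 ≈ 0.828400
step 6 [6y] zero: DF = P = 1019/1250 ≈ 0.815200
step 7 [7y] zero: DF = P = 3999/5000 ≈ 0.799800

1 1 389/400
2 2 9257/10000
3 3 2233/2500
4 4 8469/10000
5 5 2071/2500
6 6 1019/1250
7 7 3999/5000
f(4y,7y) = ((8469/10000)/(3999/5000) − 1)/(3) = 157/7998 ≈ 1.9630%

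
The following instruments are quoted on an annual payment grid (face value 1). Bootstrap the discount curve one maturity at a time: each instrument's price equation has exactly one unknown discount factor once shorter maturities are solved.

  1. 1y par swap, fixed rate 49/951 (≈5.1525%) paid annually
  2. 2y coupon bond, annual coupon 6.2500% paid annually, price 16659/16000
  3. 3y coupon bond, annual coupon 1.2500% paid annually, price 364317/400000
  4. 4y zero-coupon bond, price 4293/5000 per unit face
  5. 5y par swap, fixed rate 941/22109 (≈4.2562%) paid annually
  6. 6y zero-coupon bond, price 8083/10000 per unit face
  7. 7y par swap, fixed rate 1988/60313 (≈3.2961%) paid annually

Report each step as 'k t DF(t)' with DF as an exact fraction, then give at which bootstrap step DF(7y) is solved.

step 1 [1y] swap r/1=49/951: DF=(1 − 49/951·(0))/(1+49/951) = 951/1000 ≈ 0.951000
step 2 [2y] bond c/1=1/16: DF=(16659/16000 − 1/16·(0.951000))/(1+1/16) = 231/250 ≈ 0.924000
step 3 [3y] bond c/1=1/80: DF=(364317/400000 − 1/80·(0.951000+0.924000))/(1+1/80) = 2191/2500 ≈ 0.876400
step 4 [4y] zero: DF = P = 4293/5000 ≈ 0.858600
step 5 [5y] swap r/1=941/22109: DF=(1 − 941/22109·(0.951000+0.924000+0.876400+0.858600))/(1+941/22109) = 4059/5000 ≈ 0.811800
step 6 [6y] zero: DF = P = 8083/10000 ≈ 0.808300
step 7 [7y] swap r/1=1988/60313: DF=(1 − 1988/60313·(0.951000+0.924000+0.876400+0.858600+0.811800+0.808300))/(1+1988/60313) = 2003/2500 ≈ 0.801200

1 1 951/1000
2 2 231/250
3 3 2191/2500
4 4 4293/5000
5 5 4059/5000
6 6 8083/10000
7 7 2003/2500
DF(7y) is solved at step 7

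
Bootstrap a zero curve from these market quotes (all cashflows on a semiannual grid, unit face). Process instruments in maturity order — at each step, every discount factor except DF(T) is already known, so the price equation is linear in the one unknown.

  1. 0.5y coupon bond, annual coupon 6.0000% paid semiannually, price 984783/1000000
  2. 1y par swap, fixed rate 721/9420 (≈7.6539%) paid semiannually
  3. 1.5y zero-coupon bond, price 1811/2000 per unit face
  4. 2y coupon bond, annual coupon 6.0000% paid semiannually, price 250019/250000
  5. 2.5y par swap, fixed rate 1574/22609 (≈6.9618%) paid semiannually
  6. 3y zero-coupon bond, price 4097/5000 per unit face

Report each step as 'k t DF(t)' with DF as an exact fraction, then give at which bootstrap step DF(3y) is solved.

1 1/2 9561/10000
2 1 9279/10000
3 3/2 1811/2000
4 2 8897/10000
5 5/2 4213/5000
6 3 4097/5000
DF(3y) is solved at step 6

step 1 [0.5y] bond c/2=3/100: DF=(984783/1000000 − 3/100·(0))/(1+3/100) = 9561/10000 ≈ 0.956100
step 2 [1y] swap r/2=721/18840: DF=(1 − 721/18840·(0.956100))/(1+721/18840) = 9279/10000 ≈ 0.927900
step 3 [1.5y] zero: DF = P = 1811/2000 ≈ 0.905500
step 4 [2y] bond c/2=3/100: DF=(250019/250000 − 3/100·(0.956100+0.927900+0.905500))/(1+3/100) = 8897/10000 ≈ 0.889700
step 5 [2.5y] swap r/2=787/22609: DF=(1 − 787/22609·(0.956100+0.927900+0.905500+0.889700))/(1+787/22609) = 4213/5000 ≈ 0.842600
step 6 [3y] zero: DF = P = 4097/5000 ≈ 0.819400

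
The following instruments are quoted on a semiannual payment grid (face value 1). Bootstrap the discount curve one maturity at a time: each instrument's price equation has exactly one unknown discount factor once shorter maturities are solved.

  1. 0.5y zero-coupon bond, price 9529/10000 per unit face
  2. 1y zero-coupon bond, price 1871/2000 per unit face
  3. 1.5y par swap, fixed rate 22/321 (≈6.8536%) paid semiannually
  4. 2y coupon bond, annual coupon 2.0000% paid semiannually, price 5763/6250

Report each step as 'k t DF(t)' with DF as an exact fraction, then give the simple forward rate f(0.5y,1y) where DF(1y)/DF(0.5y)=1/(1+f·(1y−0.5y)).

1 1/2 9529/10000
2 1 1871/2000
3 3/2 9043/10000
4 2 8853/10000
f(0.5y,1y) = ((9529/10000)/(1871/2000) − 1)/(1/2) = 348/9355 ≈ 3.7199%

step 1 [0.5y] zero: DF = P = 9529/10000 ≈ 0.952900
step 2 [1y] zero: DF = P = 1871/2000 ≈ 0.935500
step 3 [1.5y] swap r/2=11/321: DF=(1 − 11/321·(0.952900+0.935500))/(1+11/321) = 9043/10000 ≈ 0.904300
step 4 [2y] bond c/2=1/100: DF=(5763/6250 − 1/100·(0.952900+0.935500+0.904300))/(1+1/100) = 8853/10000 ≈ 0.885300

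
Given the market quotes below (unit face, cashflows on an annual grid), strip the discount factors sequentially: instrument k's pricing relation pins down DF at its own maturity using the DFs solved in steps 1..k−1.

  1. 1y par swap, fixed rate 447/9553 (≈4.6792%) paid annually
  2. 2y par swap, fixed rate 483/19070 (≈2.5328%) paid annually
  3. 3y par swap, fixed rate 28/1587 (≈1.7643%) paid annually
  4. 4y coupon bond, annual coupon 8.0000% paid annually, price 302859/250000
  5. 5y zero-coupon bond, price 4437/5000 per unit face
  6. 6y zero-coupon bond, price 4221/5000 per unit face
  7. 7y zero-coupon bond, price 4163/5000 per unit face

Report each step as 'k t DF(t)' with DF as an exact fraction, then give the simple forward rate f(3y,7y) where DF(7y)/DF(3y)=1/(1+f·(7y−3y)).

step 1 [1y] swap r/1=447/9553: DF=(1 − 447/9553·(0))/(1+447/9553) = 9553/10000 ≈ 0.955300
step 2 [2y] swap r/1=483/19070: DF=(1 − 483/19070·(0.955300))/(1+483/19070) = 9517/10000 ≈ 0.951700
step 3 [3y] swap r/1=28/1587: DF=(1 − 28/1587·(0.955300+0.951700))/(1+28/1587) = 1187/1250 ≈ 0.949600
step 4 [4y] bond c/1=2/25: DF=(302859/250000 − 2/25·(0.955300+0.951700+0.949600))/(1+2/25) = 9101/10000 ≈ 0.910100
step 5 [5y] zero: DF = P = 4437/5000 ≈ 0.887400
step 6 [6y] zero: DF = P = 4221/5000 ≈ 0.844200
step 7 [7y] zero: DF = P = 4163/5000 ≈ 0.832600

1 1 9553/10000
2 2 9517/10000
3 3 1187/1250
4 4 9101/10000
5 5 4437/5000
6 6 4221/5000
7 7 4163/5000
f(3y,7y) = ((1187/1250)/(4163/5000) − 1)/(4) = 585/16652 ≈ 3.5131%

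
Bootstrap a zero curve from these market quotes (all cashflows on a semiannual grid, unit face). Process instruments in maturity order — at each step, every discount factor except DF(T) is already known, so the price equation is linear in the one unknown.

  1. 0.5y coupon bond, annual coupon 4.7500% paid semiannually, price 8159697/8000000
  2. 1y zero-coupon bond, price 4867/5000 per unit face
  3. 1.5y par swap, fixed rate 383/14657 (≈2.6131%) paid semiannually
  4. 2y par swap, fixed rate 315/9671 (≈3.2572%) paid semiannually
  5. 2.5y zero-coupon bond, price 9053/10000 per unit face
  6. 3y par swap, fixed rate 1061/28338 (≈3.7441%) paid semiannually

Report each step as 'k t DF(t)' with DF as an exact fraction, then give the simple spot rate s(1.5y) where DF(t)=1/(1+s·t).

step 1 [0.5y] bond c/2=19/800: DF=(8159697/8000000 − 19/800·(0))/(1+19/800) = 9963/10000 ≈ 0.996300
step 2 [1y] zero: DF = P = 4867/5000 ≈ 0.973400
step 3 [1.5y] swap r/2=383/29314: DF=(1 − 383/29314·(0.996300+0.973400))/(1+383/29314) = 9617/10000 ≈ 0.961700
step 4 [2y] swap r/2=315/19342: DF=(1 − 315/19342·(0.996300+0.973400+0.961700))/(1+315/19342) = 937/1000 ≈ 0.937000
step 5 [2.5y] zero: DF = P = 9053/10000 ≈ 0.905300
step 6 [3y] swap r/2=1061/56676: DF=(1 − 1061/56676·(0.996300+0.973400+0.961700+0.937000+0.905300))/(1+1061/56676) = 8939/10000 ≈ 0.893900

1 1/2 9963/10000
2 1 4867/5000
3 3/2 9617/10000
4 2 937/1000
5 5/2 9053/10000
6 3 8939/10000
s(1.5y) = (1/(9617/10000) − 1)/(3/2) = 766/28851 ≈ 2.6550%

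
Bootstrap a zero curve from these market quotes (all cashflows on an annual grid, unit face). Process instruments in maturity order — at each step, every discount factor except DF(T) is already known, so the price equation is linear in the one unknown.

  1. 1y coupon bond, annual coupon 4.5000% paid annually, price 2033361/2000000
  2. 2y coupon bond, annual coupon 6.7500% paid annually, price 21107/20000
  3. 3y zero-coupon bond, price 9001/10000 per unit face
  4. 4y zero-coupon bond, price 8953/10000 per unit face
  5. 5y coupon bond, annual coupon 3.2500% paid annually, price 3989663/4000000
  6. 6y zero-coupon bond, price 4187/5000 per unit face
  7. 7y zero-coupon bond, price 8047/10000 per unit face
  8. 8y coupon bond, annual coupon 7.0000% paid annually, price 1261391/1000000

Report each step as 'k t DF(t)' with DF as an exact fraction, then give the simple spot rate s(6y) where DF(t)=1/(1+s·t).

1 1 9729/10000
2 2 9271/10000
3 3 9001/10000
4 4 8953/10000
5 5 8497/10000
6 6 4187/5000
7 7 8047/10000
8 8 7741/10000
s(6y) = (1/(4187/5000) − 1)/(6) = 271/8374 ≈ 3.2362%

step 1 [1y] bond c/1=9/200: DF=(2033361/2000000 − 9/200·(0))/(1+9/200) = 9729/10000 ≈ 0.972900
step 2 [2y] bond c/1=27/400: DF=(21107/20000 − 27/400·(0.972900))/(1+27/400) = 9271/10000 ≈ 0.927100
step 3 [3y] zero: DF = P = 9001/10000 ≈ 0.900100
step 4 [4y] zero: DF = P = 8953/10000 ≈ 0.895300
step 5 [5y] bond c/1=13/400: DF=(3989663/4000000 − 13/400·(0.972900+0.927100+0.900100+0.895300))/(1+13/400) = 8497/10000 ≈ 0.849700
step 6 [6y] zero: DF = P = 4187/5000 ≈ 0.837400
step 7 [7y] zero: DF = P = 8047/10000 ≈ 0.804700
step 8 [8y] bond c/1=7/100: DF=(1261391/1000000 − 7/100·(0.972900+0.927100+0.900100+0.895300+0.849700+0.837400+0.804700))/(1+7/100) = 7741/10000 ≈ 0.774100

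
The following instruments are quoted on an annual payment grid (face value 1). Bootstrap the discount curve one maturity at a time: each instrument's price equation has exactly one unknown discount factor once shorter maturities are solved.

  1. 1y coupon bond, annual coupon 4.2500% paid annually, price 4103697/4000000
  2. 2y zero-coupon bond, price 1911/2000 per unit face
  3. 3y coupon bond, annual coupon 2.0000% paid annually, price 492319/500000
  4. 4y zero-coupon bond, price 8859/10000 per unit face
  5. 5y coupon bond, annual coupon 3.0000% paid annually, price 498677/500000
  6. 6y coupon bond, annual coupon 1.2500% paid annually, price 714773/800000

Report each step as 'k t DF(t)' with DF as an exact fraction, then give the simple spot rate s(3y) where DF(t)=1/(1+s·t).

step 1 [1y] bond c/1=17/400: DF=(4103697/4000000 − 17/400·(0))/(1+17/400) = 9841/10000 ≈ 0.984100
step 2 [2y] zero: DF = P = 1911/2000 ≈ 0.955500
step 3 [3y] bond c/1=1/50: DF=(492319/500000 − 1/50·(0.984100+0.955500))/(1+1/50) = 9273/10000 ≈ 0.927300
step 4 [4y] zero: DF = P = 8859/10000 ≈ 0.885900
step 5 [5y] bond c/1=3/100: DF=(498677/500000 − 3/100·(0.984100+0.955500+0.927300+0.885900))/(1+3/100) = 859/1000 ≈ 0.859000
step 6 [6y] bond c/1=1/80: DF=(714773/800000 − 1/80·(0.984100+0.955500+0.927300+0.885900+0.859000))/(1+1/80) = 1651/2000 ≈ 0.825500

1 1 9841/10000
2 2 1911/2000
3 3 9273/10000
4 4 8859/10000
5 5 859/1000
6 6 1651/2000
s(3y) = (1/(9273/10000) − 1)/(3) = 727/27819 ≈ 2.6133%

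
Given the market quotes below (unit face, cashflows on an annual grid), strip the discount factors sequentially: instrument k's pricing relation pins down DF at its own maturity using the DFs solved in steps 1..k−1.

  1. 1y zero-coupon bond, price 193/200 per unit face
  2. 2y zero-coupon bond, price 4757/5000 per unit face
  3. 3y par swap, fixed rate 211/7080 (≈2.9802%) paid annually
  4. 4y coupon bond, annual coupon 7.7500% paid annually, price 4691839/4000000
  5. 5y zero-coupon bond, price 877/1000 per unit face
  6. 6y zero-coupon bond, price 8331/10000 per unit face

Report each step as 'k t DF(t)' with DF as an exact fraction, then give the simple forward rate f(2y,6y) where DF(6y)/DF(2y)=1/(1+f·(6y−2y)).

step 1 [1y] zero: DF = P = 193/200 ≈ 0.965000
step 2 [2y] zero: DF = P = 4757/5000 ≈ 0.951400
step 3 [3y] swap r/1=211/7080: DF=(1 − 211/7080·(0.965000+0.951400))/(1+211/7080) = 2289/2500 ≈ 0.915600
step 4 [4y] bond c/1=31/400: DF=(4691839/4000000 − 31/400·(0.965000+0.951400+0.915600))/(1+31/400) = 8849/10000 ≈ 0.884900
step 5 [5y] zero: DF = P = 877/1000 ≈ 0.877000
step 6 [6y] zero: DF = P = 8331/10000 ≈ 0.833100

1 1 193/200
2 2 4757/5000
3 3 2289/2500
4 4 8849/10000
5 5 877/1000
6 6 8331/10000
f(2y,6y) = ((4757/5000)/(8331/10000) − 1)/(4) = 1183/33324 ≈ 3.5500%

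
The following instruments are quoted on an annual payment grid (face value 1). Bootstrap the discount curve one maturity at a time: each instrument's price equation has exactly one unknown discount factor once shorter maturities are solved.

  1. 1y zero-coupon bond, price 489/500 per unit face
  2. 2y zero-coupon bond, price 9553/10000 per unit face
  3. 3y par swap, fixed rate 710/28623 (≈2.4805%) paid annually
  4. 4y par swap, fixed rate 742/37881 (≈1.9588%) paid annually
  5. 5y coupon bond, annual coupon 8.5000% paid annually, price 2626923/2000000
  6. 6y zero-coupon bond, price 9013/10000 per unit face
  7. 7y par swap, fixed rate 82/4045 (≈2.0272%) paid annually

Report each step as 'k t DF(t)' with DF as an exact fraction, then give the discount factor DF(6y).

step 1 [1y] zero: DF = P = 489/500 ≈ 0.978000
step 2 [2y] zero: DF = P = 9553/10000 ≈ 0.955300
step 3 [3y] swap r/1=710/28623: DF=(1 − 710/28623·(0.978000+0.955300))/(1+710/28623) = 929/1000 ≈ 0.929000
step 4 [4y] swap r/1=742/37881: DF=(1 − 742/37881·(0.978000+0.955300+0.929000))/(1+742/37881) = 4629/5000 ≈ 0.925800
step 5 [5y] bond c/1=17/200: DF=(2626923/2000000 − 17/200·(0.978000+0.955300+0.929000+0.925800))/(1+17/200) = 4569/5000 ≈ 0.913800
step 6 [6y] zero: DF = P = 9013/10000 ≈ 0.901300
step 7 [7y] swap r/1=82/4045: DF=(1 − 82/4045·(0.978000+0.955300+0.929000+0.925800+0.913800+0.901300))/(1+82/4045) = 543/625 ≈ 0.868800

1 1 489/500
2 2 9553/10000
3 3 929/1000
4 4 4629/5000
5 5 4569/5000
6 6 9013/10000
7 7 543/625
DF(6y) = 9013/10000 ≈ 0.901300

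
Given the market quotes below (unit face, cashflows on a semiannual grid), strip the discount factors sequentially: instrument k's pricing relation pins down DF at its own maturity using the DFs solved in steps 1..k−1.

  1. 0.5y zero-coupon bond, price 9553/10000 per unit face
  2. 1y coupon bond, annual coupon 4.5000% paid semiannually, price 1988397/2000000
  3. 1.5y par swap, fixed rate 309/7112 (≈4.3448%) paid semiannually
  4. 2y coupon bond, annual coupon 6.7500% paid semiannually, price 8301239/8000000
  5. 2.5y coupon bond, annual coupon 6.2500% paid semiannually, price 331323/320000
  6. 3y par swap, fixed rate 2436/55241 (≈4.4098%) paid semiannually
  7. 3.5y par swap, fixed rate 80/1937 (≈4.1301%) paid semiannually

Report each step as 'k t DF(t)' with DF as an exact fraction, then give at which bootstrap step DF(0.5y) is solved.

step 1 [0.5y] zero: DF = P = 9553/10000 ≈ 0.955300
step 2 [1y] bond c/2=9/400: DF=(1988397/2000000 − 9/400·(0.955300))/(1+9/400) = 9513/10000 ≈ 0.951300
step 3 [1.5y] swap r/2=309/14224: DF=(1 − 309/14224·(0.955300+0.951300))/(1+309/14224) = 4691/5000 ≈ 0.938200
step 4 [2y] bond c/2=27/800: DF=(8301239/8000000 − 27/800·(0.955300+0.951300+0.938200))/(1+27/800) = 9109/10000 ≈ 0.910900
step 5 [2.5y] bond c/2=1/32: DF=(331323/320000 − 1/32·(0.955300+0.951300+0.938200+0.910900))/(1+1/32) = 4451/5000 ≈ 0.890200
step 6 [3y] swap r/2=1218/55241: DF=(1 − 1218/55241·(0.955300+0.951300+0.938200+0.910900+0.890200))/(1+1218/55241) = 4391/5000 ≈ 0.878200
step 7 [3.5y] swap r/2=40/1937: DF=(1 − 40/1937·(0.955300+0.951300+0.938200+0.910900+0.890200+0.878200))/(1+40/1937) = 217/250 ≈ 0.868000

1 1/2 9553/10000
2 1 9513/10000
3 3/2 4691/5000
4 2 9109/10000
5 5/2 4451/5000
6 3 4391/5000
7 7/2 217/250
DF(0.5y) is solved at step 1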